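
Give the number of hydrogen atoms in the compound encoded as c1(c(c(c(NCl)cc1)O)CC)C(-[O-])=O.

Hydrogens are implicit in SMILES; fill each atom to its normal valence:
  4 × C (aromatic): no H
  2 × C (aromatic): 1 H each → 2
  1 × C: 3 H
  1 × C: 2 H
  1 × C: no H
  1 × Cl: no H
  1 × N: 1 H
  1 × O: 1 H
  1 × O: no H
  1 × O (charge -1): no H
  Total hydrogens = 9.

9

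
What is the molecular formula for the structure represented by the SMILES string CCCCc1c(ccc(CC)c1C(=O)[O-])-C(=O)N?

Heavy atoms from the SMILES: 14 C, 1 N, 3 O.
Implicit hydrogens by atom environment:
  4 × C: 2 H each → 8
  4 × C (aromatic): no H
  2 × C: 3 H each → 6
  2 × C (aromatic): 1 H each → 2
  2 × C: no H
  2 × O: no H
  1 × N: 2 H
  1 × O (charge -1): no H
  Total hydrogens = 18.
Net charge -1.
Molecular formula: C14H18NO3-

C14H18NO3-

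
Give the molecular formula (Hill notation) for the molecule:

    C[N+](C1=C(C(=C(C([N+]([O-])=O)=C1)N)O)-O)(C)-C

C9H14N3O4+

Heavy atoms from the SMILES: 9 C, 3 N, 4 O.
Implicit hydrogens by atom environment:
  5 × C (aromatic): no H
  3 × C: 3 H each → 9
  2 × N (charge +1): no H
  2 × O: 1 H each → 2
  1 × C (aromatic): 1 H
  1 × N: 2 H
  1 × O: no H
  1 × O (charge -1): no H
  Total hydrogens = 14.
Net charge +1.
Molecular formula: C9H14N3O4+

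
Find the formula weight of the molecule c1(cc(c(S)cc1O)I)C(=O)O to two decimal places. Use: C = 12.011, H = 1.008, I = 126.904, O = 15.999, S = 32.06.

296.08

Molecular formula: C7H5IO3S.
M = 7×12.011 + 5×1.008 + 1×126.904 + 3×15.999 + 1×32.06 = 296.08 g/mol.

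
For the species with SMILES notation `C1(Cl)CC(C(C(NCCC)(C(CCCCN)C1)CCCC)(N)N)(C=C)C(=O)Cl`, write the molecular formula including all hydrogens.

Heavy atoms from the SMILES: 21 C, 2 Cl, 4 N, 1 O.
Implicit hydrogens by atom environment:
  12 × C: 2 H each → 24
  4 × C: no H
  3 × C: 1 H each → 3
  3 × N: 2 H each → 6
  2 × C: 3 H each → 6
  2 × Cl: no H
  1 × N: 1 H
  1 × O: no H
  Total hydrogens = 40.
Molecular formula: C21H40Cl2N4O

C21H40Cl2N4O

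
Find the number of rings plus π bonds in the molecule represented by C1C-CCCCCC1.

1

Molecular formula from the SMILES: C8H16.
DoU = (2C + 2 + N − H − X)/2 = (2·8 + 2 + 0 − 16 − 0)/2 = 2/2 = 1.
(Structurally: 1 ring(s) + 0 π bond(s) = 1.)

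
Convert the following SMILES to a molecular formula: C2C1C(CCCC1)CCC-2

Heavy atoms from the SMILES: 10 C.
Implicit hydrogens by atom environment:
  8 × C: 2 H each → 16
  2 × C: 1 H each → 2
  Total hydrogens = 18.
Molecular formula: C10H18

C10H18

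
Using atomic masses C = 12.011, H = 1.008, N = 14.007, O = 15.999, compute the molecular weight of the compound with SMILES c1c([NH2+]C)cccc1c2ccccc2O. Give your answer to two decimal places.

Molecular formula: C13H14NO+.
M = 13×12.011 + 14×1.008 + 1×14.007 + 1×15.999 = 200.26 g/mol.

200.26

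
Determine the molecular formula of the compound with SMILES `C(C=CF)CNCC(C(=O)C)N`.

Heavy atoms from the SMILES: 8 C, 1 F, 2 N, 1 O.
Implicit hydrogens by atom environment:
  3 × C: 2 H each → 6
  3 × C: 1 H each → 3
  1 × C: 3 H
  1 × C: no H
  1 × F: no H
  1 × N: 2 H
  1 × N: 1 H
  1 × O: no H
  Total hydrogens = 15.
Molecular formula: C8H15FN2O

C8H15FN2O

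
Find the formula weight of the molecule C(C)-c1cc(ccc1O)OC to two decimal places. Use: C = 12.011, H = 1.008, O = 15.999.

152.19

Molecular formula: C9H12O2.
M = 9×12.011 + 12×1.008 + 2×15.999 = 152.19 g/mol.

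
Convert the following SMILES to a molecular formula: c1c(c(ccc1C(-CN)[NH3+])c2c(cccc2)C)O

C15H19N2O+

Heavy atoms from the SMILES: 15 C, 2 N, 1 O.
Implicit hydrogens by atom environment:
  7 × C (aromatic): 1 H each → 7
  5 × C (aromatic): no H
  1 × C: 3 H
  1 × C: 2 H
  1 × C: 1 H
  1 × N (charge +1): 3 H
  1 × N: 2 H
  1 × O: 1 H
  Total hydrogens = 19.
Net charge +1.
Molecular formula: C15H19N2O+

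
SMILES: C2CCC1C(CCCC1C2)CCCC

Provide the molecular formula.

Heavy atoms from the SMILES: 14 C.
Implicit hydrogens by atom environment:
  10 × C: 2 H each → 20
  3 × C: 1 H each → 3
  1 × C: 3 H
  Total hydrogens = 26.
Molecular formula: C14H26

C14H26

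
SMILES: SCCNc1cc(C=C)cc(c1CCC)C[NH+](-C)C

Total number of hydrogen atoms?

27

Hydrogens are implicit in SMILES; fill each atom to its normal valence:
  6 × C: 2 H each → 12
  4 × C (aromatic): no H
  3 × C: 3 H each → 9
  2 × C (aromatic): 1 H each → 2
  1 × C: 1 H
  1 × N: 1 H
  1 × N (charge +1): 1 H
  1 × S: 1 H
  Total hydrogens = 27.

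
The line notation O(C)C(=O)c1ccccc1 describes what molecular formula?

C8H8O2

Heavy atoms from the SMILES: 8 C, 2 O.
Implicit hydrogens by atom environment:
  5 × C (aromatic): 1 H each → 5
  2 × O: no H
  1 × C: 3 H
  1 × C (aromatic): no H
  1 × C: no H
  Total hydrogens = 8.
Molecular formula: C8H8O2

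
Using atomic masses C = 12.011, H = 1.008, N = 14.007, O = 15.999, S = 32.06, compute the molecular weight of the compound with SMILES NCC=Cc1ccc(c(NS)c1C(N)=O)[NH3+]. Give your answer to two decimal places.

Molecular formula: C10H15N4OS+.
M = 10×12.011 + 15×1.008 + 4×14.007 + 1×15.999 + 1×32.06 = 239.32 g/mol.

239.32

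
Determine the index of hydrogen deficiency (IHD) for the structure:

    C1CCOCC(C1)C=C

2

Molecular formula from the SMILES: C8H14O.
DoU = (2C + 2 + N − H − X)/2 = (2·8 + 2 + 0 − 14 − 0)/2 = 4/2 = 2.
(Structurally: 1 ring(s) + 1 π bond(s) = 2.)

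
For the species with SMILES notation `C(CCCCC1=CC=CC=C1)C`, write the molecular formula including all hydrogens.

Heavy atoms from the SMILES: 12 C.
Implicit hydrogens by atom environment:
  5 × C: 2 H each → 10
  5 × C (aromatic): 1 H each → 5
  1 × C: 3 H
  1 × C (aromatic): no H
  Total hydrogens = 18.
Molecular formula: C12H18

C12H18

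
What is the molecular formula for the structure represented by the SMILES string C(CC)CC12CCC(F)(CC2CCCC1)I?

Heavy atoms from the SMILES: 14 C, 1 F, 1 I.
Implicit hydrogens by atom environment:
  10 × C: 2 H each → 20
  2 × C: no H
  1 × C: 3 H
  1 × C: 1 H
  1 × F: no H
  1 × I: no H
  Total hydrogens = 24.
Molecular formula: C14H24FI

C14H24FI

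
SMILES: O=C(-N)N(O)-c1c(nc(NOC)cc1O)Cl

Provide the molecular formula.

C7H9ClN4O4

Heavy atoms from the SMILES: 7 C, 1 Cl, 4 N, 4 O.
Implicit hydrogens by atom environment:
  4 × C (aromatic): no H
  2 × O: 1 H each → 2
  2 × O: no H
  1 × C: 3 H
  1 × C (aromatic): 1 H
  1 × C: no H
  1 × Cl: no H
  1 × N: 2 H
  1 × N: 1 H
  1 × N (aromatic): no H
  1 × N: no H
  Total hydrogens = 9.
Molecular formula: C7H9ClN4O4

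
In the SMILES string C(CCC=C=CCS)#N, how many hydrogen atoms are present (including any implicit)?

9

Hydrogens are implicit in SMILES; fill each atom to its normal valence:
  3 × C: 2 H each → 6
  2 × C: 1 H each → 2
  2 × C: no H
  1 × N: no H
  1 × S: 1 H
  Total hydrogens = 9.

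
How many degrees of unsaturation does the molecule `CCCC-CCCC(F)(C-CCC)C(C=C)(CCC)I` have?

1

Molecular formula from the SMILES: C18H34FI.
DoU = (2C + 2 + N − H − X)/2 = (2·18 + 2 + 0 − 34 − 2)/2 = 2/2 = 1.
(Structurally: 0 ring(s) + 1 π bond(s) = 1.)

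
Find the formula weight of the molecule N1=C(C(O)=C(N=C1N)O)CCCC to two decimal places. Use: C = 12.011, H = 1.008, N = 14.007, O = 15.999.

183.21

Molecular formula: C8H13N3O2.
M = 8×12.011 + 13×1.008 + 3×14.007 + 2×15.999 = 183.21 g/mol.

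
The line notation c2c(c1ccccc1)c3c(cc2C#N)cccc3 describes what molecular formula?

C17H11N

Heavy atoms from the SMILES: 17 C, 1 N.
Implicit hydrogens by atom environment:
  11 × C (aromatic): 1 H each → 11
  5 × C (aromatic): no H
  1 × C: no H
  1 × N: no H
  Total hydrogens = 11.
Molecular formula: C17H11N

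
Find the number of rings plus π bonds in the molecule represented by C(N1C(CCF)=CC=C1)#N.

5

Molecular formula from the SMILES: C7H7FN2.
DoU = (2C + 2 + N − H − X)/2 = (2·7 + 2 + 2 − 7 − 1)/2 = 10/2 = 5.
(Structurally: 1 ring(s) + 4 π bond(s) = 5.)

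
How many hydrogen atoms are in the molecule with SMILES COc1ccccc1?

Hydrogens are implicit in SMILES; fill each atom to its normal valence:
  5 × C (aromatic): 1 H each → 5
  1 × C: 3 H
  1 × C (aromatic): no H
  1 × O: no H
  Total hydrogens = 8.

8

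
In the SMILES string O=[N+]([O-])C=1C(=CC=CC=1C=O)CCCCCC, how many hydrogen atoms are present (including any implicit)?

Hydrogens are implicit in SMILES; fill each atom to its normal valence:
  5 × C: 2 H each → 10
  3 × C (aromatic): 1 H each → 3
  3 × C (aromatic): no H
  2 × O: no H
  1 × C: 3 H
  1 × C: 1 H
  1 × N (charge +1): no H
  1 × O (charge -1): no H
  Total hydrogens = 17.

17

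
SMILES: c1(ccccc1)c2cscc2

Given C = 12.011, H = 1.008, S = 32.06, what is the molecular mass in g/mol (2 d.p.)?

Molecular formula: C10H8S.
M = 10×12.011 + 8×1.008 + 1×32.06 = 160.23 g/mol.

160.23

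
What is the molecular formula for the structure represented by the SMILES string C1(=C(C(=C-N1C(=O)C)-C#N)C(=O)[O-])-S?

C8H5N2O3S-

Heavy atoms from the SMILES: 8 C, 2 N, 3 O, 1 S.
Implicit hydrogens by atom environment:
  3 × C (aromatic): no H
  3 × C: no H
  2 × O: no H
  1 × C: 3 H
  1 × C (aromatic): 1 H
  1 × N (aromatic): no H
  1 × N: no H
  1 × O (charge -1): no H
  1 × S: 1 H
  Total hydrogens = 5.
Net charge -1.
Molecular formula: C8H5N2O3S-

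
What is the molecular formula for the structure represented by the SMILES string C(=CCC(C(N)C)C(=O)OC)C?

C9H17NO2

Heavy atoms from the SMILES: 9 C, 1 N, 2 O.
Implicit hydrogens by atom environment:
  4 × C: 1 H each → 4
  3 × C: 3 H each → 9
  2 × O: no H
  1 × C: 2 H
  1 × C: no H
  1 × N: 2 H
  Total hydrogens = 17.
Molecular formula: C9H17NO2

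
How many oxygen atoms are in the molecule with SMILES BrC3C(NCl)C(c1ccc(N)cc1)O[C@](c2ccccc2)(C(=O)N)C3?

The symbol for oxygen appears 2 times in the SMILES.

2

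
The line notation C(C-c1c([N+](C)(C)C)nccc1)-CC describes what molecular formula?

C12H21N2+

Heavy atoms from the SMILES: 12 C, 2 N.
Implicit hydrogens by atom environment:
  4 × C: 3 H each → 12
  3 × C: 2 H each → 6
  3 × C (aromatic): 1 H each → 3
  2 × C (aromatic): no H
  1 × N (aromatic): no H
  1 × N (charge +1): no H
  Total hydrogens = 21.
Net charge +1.
Molecular formula: C12H21N2+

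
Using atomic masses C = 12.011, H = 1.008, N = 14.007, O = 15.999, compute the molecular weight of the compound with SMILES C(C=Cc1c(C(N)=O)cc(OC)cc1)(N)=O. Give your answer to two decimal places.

220.23

Molecular formula: C11H12N2O3.
M = 11×12.011 + 12×1.008 + 2×14.007 + 3×15.999 = 220.23 g/mol.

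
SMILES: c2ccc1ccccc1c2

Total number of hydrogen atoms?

Hydrogens are implicit in SMILES; fill each atom to its normal valence:
  8 × C (aromatic): 1 H each → 8
  2 × C (aromatic): no H
  Total hydrogens = 8.

8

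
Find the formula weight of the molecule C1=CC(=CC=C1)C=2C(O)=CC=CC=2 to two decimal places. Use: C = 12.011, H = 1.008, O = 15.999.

170.21

Molecular formula: C12H10O.
M = 12×12.011 + 10×1.008 + 1×15.999 = 170.21 g/mol.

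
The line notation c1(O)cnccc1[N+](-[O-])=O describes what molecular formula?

C5H4N2O3

Heavy atoms from the SMILES: 5 C, 2 N, 3 O.
Implicit hydrogens by atom environment:
  3 × C (aromatic): 1 H each → 3
  2 × C (aromatic): no H
  1 × N (aromatic): no H
  1 × N (charge +1): no H
  1 × O: 1 H
  1 × O: no H
  1 × O (charge -1): no H
  Total hydrogens = 4.
Molecular formula: C5H4N2O3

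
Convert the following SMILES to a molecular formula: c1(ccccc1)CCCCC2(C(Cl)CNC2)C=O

Heavy atoms from the SMILES: 15 C, 1 Cl, 1 N, 1 O.
Implicit hydrogens by atom environment:
  6 × C: 2 H each → 12
  5 × C (aromatic): 1 H each → 5
  2 × C: 1 H each → 2
  1 × C: no H
  1 × C (aromatic): no H
  1 × Cl: no H
  1 × N: 1 H
  1 × O: no H
  Total hydrogens = 20.
Molecular formula: C15H20ClNO

C15H20ClNO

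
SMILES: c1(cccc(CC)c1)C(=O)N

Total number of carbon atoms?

The symbol for carbon appears 9 times in the SMILES. Lowercase c denotes aromatic carbon and counts toward C.

9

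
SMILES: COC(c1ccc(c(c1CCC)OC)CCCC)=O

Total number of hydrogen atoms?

Hydrogens are implicit in SMILES; fill each atom to its normal valence:
  5 × C: 2 H each → 10
  4 × C: 3 H each → 12
  4 × C (aromatic): no H
  3 × O: no H
  2 × C (aromatic): 1 H each → 2
  1 × C: no H
  Total hydrogens = 24.

24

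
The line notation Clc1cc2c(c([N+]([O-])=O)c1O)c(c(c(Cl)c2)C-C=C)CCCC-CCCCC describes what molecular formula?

Heavy atoms from the SMILES: 22 C, 2 Cl, 1 N, 3 O.
Implicit hydrogens by atom environment:
  10 × C: 2 H each → 20
  8 × C (aromatic): no H
  2 × C (aromatic): 1 H each → 2
  2 × Cl: no H
  1 × C: 3 H
  1 × C: 1 H
  1 × N (charge +1): no H
  1 × O: 1 H
  1 × O: no H
  1 × O (charge -1): no H
  Total hydrogens = 27.
Molecular formula: C22H27Cl2NO3

C22H27Cl2NO3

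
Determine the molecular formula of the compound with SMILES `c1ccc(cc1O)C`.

C7H8O

Heavy atoms from the SMILES: 7 C, 1 O.
Implicit hydrogens by atom environment:
  4 × C (aromatic): 1 H each → 4
  2 × C (aromatic): no H
  1 × C: 3 H
  1 × O: 1 H
  Total hydrogens = 8.
Molecular formula: C7H8O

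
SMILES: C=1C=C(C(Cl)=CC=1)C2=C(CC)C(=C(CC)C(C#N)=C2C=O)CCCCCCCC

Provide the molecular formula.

Heavy atoms from the SMILES: 26 C, 1 Cl, 1 N, 1 O.
Implicit hydrogens by atom environment:
  9 × C: 2 H each → 18
  8 × C (aromatic): no H
  4 × C (aromatic): 1 H each → 4
  3 × C: 3 H each → 9
  1 × C: 1 H
  1 × C: no H
  1 × Cl: no H
  1 × N: no H
  1 × O: no H
  Total hydrogens = 32.
Molecular formula: C26H32ClNO

C26H32ClNO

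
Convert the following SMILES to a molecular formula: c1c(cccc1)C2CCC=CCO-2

C12H14O

Heavy atoms from the SMILES: 12 C, 1 O.
Implicit hydrogens by atom environment:
  5 × C (aromatic): 1 H each → 5
  3 × C: 2 H each → 6
  3 × C: 1 H each → 3
  1 × C (aromatic): no H
  1 × O: no H
  Total hydrogens = 14.
Molecular formula: C12H14O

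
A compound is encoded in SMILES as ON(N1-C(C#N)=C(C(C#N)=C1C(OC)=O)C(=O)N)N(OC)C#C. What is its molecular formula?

C12H10N6O5

Heavy atoms from the SMILES: 12 C, 6 N, 5 O.
Implicit hydrogens by atom environment:
  5 × C: no H
  4 × C (aromatic): no H
  4 × N: no H
  4 × O: no H
  2 × C: 3 H each → 6
  1 × C: 1 H
  1 × N: 2 H
  1 × N (aromatic): no H
  1 × O: 1 H
  Total hydrogens = 10.
Molecular formula: C12H10N6O5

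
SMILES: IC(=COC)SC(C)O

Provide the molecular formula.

C5H9IO2S

Heavy atoms from the SMILES: 5 C, 1 I, 2 O, 1 S.
Implicit hydrogens by atom environment:
  2 × C: 3 H each → 6
  2 × C: 1 H each → 2
  1 × C: no H
  1 × I: no H
  1 × O: 1 H
  1 × O: no H
  1 × S: no H
  Total hydrogens = 9.
Molecular formula: C5H9IO2S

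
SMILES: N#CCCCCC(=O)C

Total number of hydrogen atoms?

11

Hydrogens are implicit in SMILES; fill each atom to its normal valence:
  4 × C: 2 H each → 8
  2 × C: no H
  1 × C: 3 H
  1 × N: no H
  1 × O: no H
  Total hydrogens = 11.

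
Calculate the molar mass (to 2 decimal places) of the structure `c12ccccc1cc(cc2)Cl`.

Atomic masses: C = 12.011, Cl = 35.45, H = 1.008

162.62

Molecular formula: C10H7Cl.
M = 10×12.011 + 1×35.45 + 7×1.008 = 162.62 g/mol.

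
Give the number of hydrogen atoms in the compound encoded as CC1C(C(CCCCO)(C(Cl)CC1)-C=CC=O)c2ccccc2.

27

Hydrogens are implicit in SMILES; fill each atom to its normal valence:
  6 × C: 2 H each → 12
  6 × C: 1 H each → 6
  5 × C (aromatic): 1 H each → 5
  1 × C: 3 H
  1 × C: no H
  1 × C (aromatic): no H
  1 × Cl: no H
  1 × O: 1 H
  1 × O: no H
  Total hydrogens = 27.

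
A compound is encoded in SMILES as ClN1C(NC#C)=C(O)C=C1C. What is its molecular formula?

C7H7ClN2O

Heavy atoms from the SMILES: 7 C, 1 Cl, 2 N, 1 O.
Implicit hydrogens by atom environment:
  3 × C (aromatic): no H
  1 × C: 3 H
  1 × C (aromatic): 1 H
  1 × C: 1 H
  1 × C: no H
  1 × Cl: no H
  1 × N: 1 H
  1 × N (aromatic): no H
  1 × O: 1 H
  Total hydrogens = 7.
Molecular formula: C7H7ClN2O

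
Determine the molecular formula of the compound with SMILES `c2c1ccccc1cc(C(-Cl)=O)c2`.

C11H7ClO

Heavy atoms from the SMILES: 11 C, 1 Cl, 1 O.
Implicit hydrogens by atom environment:
  7 × C (aromatic): 1 H each → 7
  3 × C (aromatic): no H
  1 × C: no H
  1 × Cl: no H
  1 × O: no H
  Total hydrogens = 7.
Molecular formula: C11H7ClO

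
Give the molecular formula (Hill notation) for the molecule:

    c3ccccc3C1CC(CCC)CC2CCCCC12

Heavy atoms from the SMILES: 19 C.
Implicit hydrogens by atom environment:
  8 × C: 2 H each → 16
  5 × C (aromatic): 1 H each → 5
  4 × C: 1 H each → 4
  1 × C: 3 H
  1 × C (aromatic): no H
  Total hydrogens = 28.
Molecular formula: C19H28

C19H28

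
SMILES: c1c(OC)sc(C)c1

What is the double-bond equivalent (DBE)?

Molecular formula from the SMILES: C6H8OS.
DoU = (2C + 2 + N − H − X)/2 = (2·6 + 2 + 0 − 8 − 0)/2 = 6/2 = 3.
(Structurally: 1 ring(s) + 2 π bond(s) = 3.)

3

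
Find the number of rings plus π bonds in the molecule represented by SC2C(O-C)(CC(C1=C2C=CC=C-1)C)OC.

Molecular formula from the SMILES: C13H18O2S.
DoU = (2C + 2 + N − H − X)/2 = (2·13 + 2 + 0 − 18 − 0)/2 = 10/2 = 5.
(Structurally: 2 ring(s) + 3 π bond(s) = 5.)

5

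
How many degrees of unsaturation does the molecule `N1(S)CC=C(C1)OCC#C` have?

4

Molecular formula from the SMILES: C7H9NOS.
DoU = (2C + 2 + N − H − X)/2 = (2·7 + 2 + 1 − 9 − 0)/2 = 8/2 = 4.
(Structurally: 1 ring(s) + 3 π bond(s) = 4.)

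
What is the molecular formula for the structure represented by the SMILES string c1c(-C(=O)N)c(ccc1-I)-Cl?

C7H5ClINO

Heavy atoms from the SMILES: 7 C, 1 Cl, 1 I, 1 N, 1 O.
Implicit hydrogens by atom environment:
  3 × C (aromatic): 1 H each → 3
  3 × C (aromatic): no H
  1 × C: no H
  1 × Cl: no H
  1 × I: no H
  1 × N: 2 H
  1 × O: no H
  Total hydrogens = 5.
Molecular formula: C7H5ClINO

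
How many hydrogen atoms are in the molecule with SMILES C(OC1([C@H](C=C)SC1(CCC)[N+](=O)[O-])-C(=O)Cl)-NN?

16

Hydrogens are implicit in SMILES; fill each atom to its normal valence:
  4 × C: 2 H each → 8
  3 × C: no H
  3 × O: no H
  2 × C: 1 H each → 2
  1 × C: 3 H
  1 × Cl: no H
  1 × N: 2 H
  1 × N: 1 H
  1 × N (charge +1): no H
  1 × O (charge -1): no H
  1 × S: no H
  Total hydrogens = 16.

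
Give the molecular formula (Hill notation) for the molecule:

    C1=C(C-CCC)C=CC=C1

Heavy atoms from the SMILES: 10 C.
Implicit hydrogens by atom environment:
  5 × C (aromatic): 1 H each → 5
  3 × C: 2 H each → 6
  1 × C: 3 H
  1 × C (aromatic): no H
  Total hydrogens = 14.
Molecular formula: C10H14

C10H14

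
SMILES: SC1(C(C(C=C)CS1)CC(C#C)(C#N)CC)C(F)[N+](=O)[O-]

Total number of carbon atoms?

The symbol for carbon appears 14 times in the SMILES.

14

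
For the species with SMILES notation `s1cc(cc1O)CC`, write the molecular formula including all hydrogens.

Heavy atoms from the SMILES: 6 C, 1 O, 1 S.
Implicit hydrogens by atom environment:
  2 × C (aromatic): 1 H each → 2
  2 × C (aromatic): no H
  1 × C: 3 H
  1 × C: 2 H
  1 × O: 1 H
  1 × S (aromatic): no H
  Total hydrogens = 8.
Molecular formula: C6H8OS

C6H8OS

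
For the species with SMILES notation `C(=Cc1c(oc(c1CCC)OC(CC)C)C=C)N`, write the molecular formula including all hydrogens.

C15H23NO2

Heavy atoms from the SMILES: 15 C, 1 N, 2 O.
Implicit hydrogens by atom environment:
  4 × C: 2 H each → 8
  4 × C: 1 H each → 4
  4 × C (aromatic): no H
  3 × C: 3 H each → 9
  1 × N: 2 H
  1 × O (aromatic): no H
  1 × O: no H
  Total hydrogens = 23.
Molecular formula: C15H23NO2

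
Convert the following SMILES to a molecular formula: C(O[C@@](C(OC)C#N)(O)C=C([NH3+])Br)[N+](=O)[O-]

Heavy atoms from the SMILES: 1 Br, 7 C, 3 N, 5 O.
Implicit hydrogens by atom environment:
  3 × C: no H
  3 × O: no H
  2 × C: 1 H each → 2
  1 × Br: no H
  1 × C: 3 H
  1 × C: 2 H
  1 × N (charge +1): 3 H
  1 × N: no H
  1 × N (charge +1): no H
  1 × O: 1 H
  1 × O (charge -1): no H
  Total hydrogens = 11.
Net charge +1.
Molecular formula: C7H11BrN3O5+

C7H11BrN3O5+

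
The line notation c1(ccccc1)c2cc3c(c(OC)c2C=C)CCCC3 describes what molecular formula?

C19H20O

Heavy atoms from the SMILES: 19 C, 1 O.
Implicit hydrogens by atom environment:
  6 × C (aromatic): 1 H each → 6
  6 × C (aromatic): no H
  5 × C: 2 H each → 10
  1 × C: 3 H
  1 × C: 1 H
  1 × O: no H
  Total hydrogens = 20.
Molecular formula: C19H20O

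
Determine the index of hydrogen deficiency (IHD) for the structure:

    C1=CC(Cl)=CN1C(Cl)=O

4

Molecular formula from the SMILES: C5H3Cl2NO.
DoU = (2C + 2 + N − H − X)/2 = (2·5 + 2 + 1 − 3 − 2)/2 = 8/2 = 4.
(Structurally: 1 ring(s) + 3 π bond(s) = 4.)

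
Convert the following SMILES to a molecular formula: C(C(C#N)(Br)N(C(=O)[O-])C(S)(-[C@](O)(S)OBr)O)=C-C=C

C9H9Br2N2O5S2-

Heavy atoms from the SMILES: 2 Br, 9 C, 2 N, 5 O, 2 S.
Implicit hydrogens by atom environment:
  5 × C: no H
  3 × C: 1 H each → 3
  2 × Br: no H
  2 × N: no H
  2 × O: 1 H each → 2
  2 × O: no H
  2 × S: 1 H each → 2
  1 × C: 2 H
  1 × O (charge -1): no H
  Total hydrogens = 9.
Net charge -1.
Molecular formula: C9H9Br2N2O5S2-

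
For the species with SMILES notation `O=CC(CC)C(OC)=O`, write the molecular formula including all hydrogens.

C6H10O3

Heavy atoms from the SMILES: 6 C, 3 O.
Implicit hydrogens by atom environment:
  3 × O: no H
  2 × C: 3 H each → 6
  2 × C: 1 H each → 2
  1 × C: 2 H
  1 × C: no H
  Total hydrogens = 10.
Molecular formula: C6H10O3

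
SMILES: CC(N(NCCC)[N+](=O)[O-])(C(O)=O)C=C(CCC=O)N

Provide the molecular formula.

Heavy atoms from the SMILES: 11 C, 4 N, 5 O.
Implicit hydrogens by atom environment:
  4 × C: 2 H each → 8
  3 × C: no H
  3 × O: no H
  2 × C: 3 H each → 6
  2 × C: 1 H each → 2
  1 × N: 2 H
  1 × N: 1 H
  1 × N: no H
  1 × N (charge +1): no H
  1 × O: 1 H
  1 × O (charge -1): no H
  Total hydrogens = 20.
Molecular formula: C11H20N4O5

C11H20N4O5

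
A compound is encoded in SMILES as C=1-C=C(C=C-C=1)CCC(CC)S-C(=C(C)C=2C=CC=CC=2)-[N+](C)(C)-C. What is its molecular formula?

Heavy atoms from the SMILES: 23 C, 1 N, 1 S.
Implicit hydrogens by atom environment:
  10 × C (aromatic): 1 H each → 10
  5 × C: 3 H each → 15
  3 × C: 2 H each → 6
  2 × C: no H
  2 × C (aromatic): no H
  1 × C: 1 H
  1 × N (charge +1): no H
  1 × S: no H
  Total hydrogens = 32.
Net charge +1.
Molecular formula: C23H32NS+

C23H32NS+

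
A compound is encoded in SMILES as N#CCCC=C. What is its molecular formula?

Heavy atoms from the SMILES: 5 C, 1 N.
Implicit hydrogens by atom environment:
  3 × C: 2 H each → 6
  1 × C: 1 H
  1 × C: no H
  1 × N: no H
  Total hydrogens = 7.
Molecular formula: C5H7N

C5H7N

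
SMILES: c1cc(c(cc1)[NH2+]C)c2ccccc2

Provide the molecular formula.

C13H14N+

Heavy atoms from the SMILES: 13 C, 1 N.
Implicit hydrogens by atom environment:
  9 × C (aromatic): 1 H each → 9
  3 × C (aromatic): no H
  1 × C: 3 H
  1 × N (charge +1): 2 H
  Total hydrogens = 14.
Net charge +1.
Molecular formula: C13H14N+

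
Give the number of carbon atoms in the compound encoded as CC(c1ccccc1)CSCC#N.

The symbol for carbon appears 11 times in the SMILES. Lowercase c denotes aromatic carbon and counts toward C.

11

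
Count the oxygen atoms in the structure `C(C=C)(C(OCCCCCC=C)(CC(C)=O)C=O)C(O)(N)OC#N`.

5

The symbol for oxygen appears 5 times in the SMILES.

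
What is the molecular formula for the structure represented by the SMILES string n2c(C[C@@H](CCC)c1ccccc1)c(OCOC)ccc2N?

C18H24N2O2

Heavy atoms from the SMILES: 18 C, 2 N, 2 O.
Implicit hydrogens by atom environment:
  7 × C (aromatic): 1 H each → 7
  4 × C: 2 H each → 8
  4 × C (aromatic): no H
  2 × C: 3 H each → 6
  2 × O: no H
  1 × C: 1 H
  1 × N: 2 H
  1 × N (aromatic): no H
  Total hydrogens = 24.
Molecular formula: C18H24N2O2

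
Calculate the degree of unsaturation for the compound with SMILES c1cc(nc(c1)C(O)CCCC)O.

4

Molecular formula from the SMILES: C10H15NO2.
DoU = (2C + 2 + N − H − X)/2 = (2·10 + 2 + 1 − 15 − 0)/2 = 8/2 = 4.
(Structurally: 1 ring(s) + 3 π bond(s) = 4.)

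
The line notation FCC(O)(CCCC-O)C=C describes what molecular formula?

Heavy atoms from the SMILES: 8 C, 1 F, 2 O.
Implicit hydrogens by atom environment:
  6 × C: 2 H each → 12
  2 × O: 1 H each → 2
  1 × C: 1 H
  1 × C: no H
  1 × F: no H
  Total hydrogens = 15.
Molecular formula: C8H15FO2

C8H15FO2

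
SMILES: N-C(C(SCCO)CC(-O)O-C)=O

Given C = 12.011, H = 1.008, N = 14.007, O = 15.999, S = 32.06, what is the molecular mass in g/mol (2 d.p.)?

Molecular formula: C7H15NO4S.
M = 7×12.011 + 15×1.008 + 1×14.007 + 4×15.999 + 1×32.06 = 209.26 g/mol.

209.26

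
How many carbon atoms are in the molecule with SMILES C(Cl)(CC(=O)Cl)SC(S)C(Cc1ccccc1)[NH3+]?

12

The symbol for carbon appears 12 times in the SMILES. Lowercase c denotes aromatic carbon and counts toward C.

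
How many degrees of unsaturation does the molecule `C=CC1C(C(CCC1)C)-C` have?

2

Molecular formula from the SMILES: C10H18.
DoU = (2C + 2 + N − H − X)/2 = (2·10 + 2 + 0 − 18 − 0)/2 = 4/2 = 2.
(Structurally: 1 ring(s) + 1 π bond(s) = 2.)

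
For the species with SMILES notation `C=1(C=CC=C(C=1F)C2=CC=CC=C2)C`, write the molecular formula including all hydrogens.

C13H11F

Heavy atoms from the SMILES: 13 C, 1 F.
Implicit hydrogens by atom environment:
  8 × C (aromatic): 1 H each → 8
  4 × C (aromatic): no H
  1 × C: 3 H
  1 × F: no H
  Total hydrogens = 11.
Molecular formula: C13H11F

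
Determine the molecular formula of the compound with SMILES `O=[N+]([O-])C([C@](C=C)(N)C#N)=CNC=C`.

C8H10N4O2

Heavy atoms from the SMILES: 8 C, 4 N, 2 O.
Implicit hydrogens by atom environment:
  3 × C: 1 H each → 3
  3 × C: no H
  2 × C: 2 H each → 4
  1 × N: 2 H
  1 × N: 1 H
  1 × N (charge +1): no H
  1 × N: no H
  1 × O: no H
  1 × O (charge -1): no H
  Total hydrogens = 10.
Molecular formula: C8H10N4O2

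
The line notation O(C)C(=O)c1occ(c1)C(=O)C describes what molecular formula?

Heavy atoms from the SMILES: 8 C, 4 O.
Implicit hydrogens by atom environment:
  3 × O: no H
  2 × C: 3 H each → 6
  2 × C (aromatic): 1 H each → 2
  2 × C (aromatic): no H
  2 × C: no H
  1 × O (aromatic): no H
  Total hydrogens = 8.
Molecular formula: C8H8O4

C8H8O4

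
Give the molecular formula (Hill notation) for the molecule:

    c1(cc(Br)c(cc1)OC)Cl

Heavy atoms from the SMILES: 1 Br, 7 C, 1 Cl, 1 O.
Implicit hydrogens by atom environment:
  3 × C (aromatic): 1 H each → 3
  3 × C (aromatic): no H
  1 × Br: no H
  1 × C: 3 H
  1 × Cl: no H
  1 × O: no H
  Total hydrogens = 6.
Molecular formula: C7H6BrClO

C7H6BrClO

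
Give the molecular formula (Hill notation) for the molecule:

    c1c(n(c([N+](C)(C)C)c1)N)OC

Heavy atoms from the SMILES: 8 C, 3 N, 1 O.
Implicit hydrogens by atom environment:
  4 × C: 3 H each → 12
  2 × C (aromatic): 1 H each → 2
  2 × C (aromatic): no H
  1 × N: 2 H
  1 × N (aromatic): no H
  1 × N (charge +1): no H
  1 × O: no H
  Total hydrogens = 16.
Net charge +1.
Molecular formula: C8H16N3O+

C8H16N3O+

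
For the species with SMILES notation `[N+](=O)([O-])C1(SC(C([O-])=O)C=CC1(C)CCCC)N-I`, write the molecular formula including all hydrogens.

Heavy atoms from the SMILES: 11 C, 1 I, 2 N, 4 O, 1 S.
Implicit hydrogens by atom environment:
  3 × C: 2 H each → 6
  3 × C: 1 H each → 3
  3 × C: no H
  2 × C: 3 H each → 6
  2 × O: no H
  2 × O (charge -1): no H
  1 × I: no H
  1 × N: 1 H
  1 × N (charge +1): no H
  1 × S: no H
  Total hydrogens = 16.
Net charge -1.
Molecular formula: C11H16IN2O4S-

C11H16IN2O4S-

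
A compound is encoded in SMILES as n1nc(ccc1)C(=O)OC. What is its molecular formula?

Heavy atoms from the SMILES: 6 C, 2 N, 2 O.
Implicit hydrogens by atom environment:
  3 × C (aromatic): 1 H each → 3
  2 × N (aromatic): no H
  2 × O: no H
  1 × C: 3 H
  1 × C (aromatic): no H
  1 × C: no H
  Total hydrogens = 6.
Molecular formula: C6H6N2O2

C6H6N2O2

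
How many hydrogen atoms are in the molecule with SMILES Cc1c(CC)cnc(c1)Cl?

10

Hydrogens are implicit in SMILES; fill each atom to its normal valence:
  3 × C (aromatic): no H
  2 × C: 3 H each → 6
  2 × C (aromatic): 1 H each → 2
  1 × C: 2 H
  1 × Cl: no H
  1 × N (aromatic): no H
  Total hydrogens = 10.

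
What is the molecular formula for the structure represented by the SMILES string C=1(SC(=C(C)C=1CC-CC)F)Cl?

Heavy atoms from the SMILES: 9 C, 1 Cl, 1 F, 1 S.
Implicit hydrogens by atom environment:
  4 × C (aromatic): no H
  3 × C: 2 H each → 6
  2 × C: 3 H each → 6
  1 × Cl: no H
  1 × F: no H
  1 × S (aromatic): no H
  Total hydrogens = 12.
Molecular formula: C9H12ClFS

C9H12ClFS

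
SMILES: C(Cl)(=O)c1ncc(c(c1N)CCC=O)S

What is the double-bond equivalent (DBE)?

6

Molecular formula from the SMILES: C9H9ClN2O2S.
DoU = (2C + 2 + N − H − X)/2 = (2·9 + 2 + 2 − 9 − 1)/2 = 12/2 = 6.
(Structurally: 1 ring(s) + 5 π bond(s) = 6.)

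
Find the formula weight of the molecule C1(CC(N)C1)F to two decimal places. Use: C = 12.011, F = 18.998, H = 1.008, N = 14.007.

89.11

Molecular formula: C4H8FN.
M = 4×12.011 + 1×18.998 + 8×1.008 + 1×14.007 = 89.11 g/mol.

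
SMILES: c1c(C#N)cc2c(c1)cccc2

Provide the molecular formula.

C11H7N

Heavy atoms from the SMILES: 11 C, 1 N.
Implicit hydrogens by atom environment:
  7 × C (aromatic): 1 H each → 7
  3 × C (aromatic): no H
  1 × C: no H
  1 × N: no H
  Total hydrogens = 7.
Molecular formula: C11H7N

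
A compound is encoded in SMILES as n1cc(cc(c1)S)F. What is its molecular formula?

C5H4FNS

Heavy atoms from the SMILES: 5 C, 1 F, 1 N, 1 S.
Implicit hydrogens by atom environment:
  3 × C (aromatic): 1 H each → 3
  2 × C (aromatic): no H
  1 × F: no H
  1 × N (aromatic): no H
  1 × S: 1 H
  Total hydrogens = 4.
Molecular formula: C5H4FNS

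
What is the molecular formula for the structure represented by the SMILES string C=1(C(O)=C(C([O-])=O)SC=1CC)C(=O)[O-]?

[C8H6O5S]2-

Heavy atoms from the SMILES: 8 C, 5 O, 1 S.
Implicit hydrogens by atom environment:
  4 × C (aromatic): no H
  2 × C: no H
  2 × O: no H
  2 × O (charge -1): no H
  1 × C: 3 H
  1 × C: 2 H
  1 × O: 1 H
  1 × S (aromatic): no H
  Total hydrogens = 6.
Net charge -2.
Molecular formula: [C8H6O5S]2-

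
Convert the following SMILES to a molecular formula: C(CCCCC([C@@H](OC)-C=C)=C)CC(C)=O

C14H24O2

Heavy atoms from the SMILES: 14 C, 2 O.
Implicit hydrogens by atom environment:
  8 × C: 2 H each → 16
  2 × C: 3 H each → 6
  2 × C: 1 H each → 2
  2 × C: no H
  2 × O: no H
  Total hydrogens = 24.
Molecular formula: C14H24O2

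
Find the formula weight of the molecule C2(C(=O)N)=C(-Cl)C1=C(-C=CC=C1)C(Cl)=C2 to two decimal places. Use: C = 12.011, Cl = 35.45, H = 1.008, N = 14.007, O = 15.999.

Molecular formula: C11H7Cl2NO.
M = 11×12.011 + 2×35.45 + 7×1.008 + 1×14.007 + 1×15.999 = 240.08 g/mol.

240.08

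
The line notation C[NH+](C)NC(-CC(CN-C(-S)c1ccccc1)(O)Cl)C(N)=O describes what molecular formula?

C14H24ClN4O2S+

Heavy atoms from the SMILES: 14 C, 1 Cl, 4 N, 2 O, 1 S.
Implicit hydrogens by atom environment:
  5 × C (aromatic): 1 H each → 5
  2 × C: 3 H each → 6
  2 × C: 2 H each → 4
  2 × C: 1 H each → 2
  2 × C: no H
  2 × N: 1 H each → 2
  1 × C (aromatic): no H
  1 × Cl: no H
  1 × N: 2 H
  1 × N (charge +1): 1 H
  1 × O: 1 H
  1 × O: no H
  1 × S: 1 H
  Total hydrogens = 24.
Net charge +1.
Molecular formula: C14H24ClN4O2S+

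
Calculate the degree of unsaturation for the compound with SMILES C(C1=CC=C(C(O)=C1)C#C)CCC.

Molecular formula from the SMILES: C12H14O.
DoU = (2C + 2 + N − H − X)/2 = (2·12 + 2 + 0 − 14 − 0)/2 = 12/2 = 6.
(Structurally: 1 ring(s) + 5 π bond(s) = 6.)

6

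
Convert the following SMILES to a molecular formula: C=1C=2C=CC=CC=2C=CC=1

C10H8

Heavy atoms from the SMILES: 10 C.
Implicit hydrogens by atom environment:
  8 × C (aromatic): 1 H each → 8
  2 × C (aromatic): no H
  Total hydrogens = 8.
Molecular formula: C10H8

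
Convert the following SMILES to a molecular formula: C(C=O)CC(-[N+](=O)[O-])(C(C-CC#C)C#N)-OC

Heavy atoms from the SMILES: 11 C, 2 N, 4 O.
Implicit hydrogens by atom environment:
  4 × C: 2 H each → 8
  3 × C: 1 H each → 3
  3 × C: no H
  3 × O: no H
  1 × C: 3 H
  1 × N: no H
  1 × N (charge +1): no H
  1 × O (charge -1): no H
  Total hydrogens = 14.
Molecular formula: C11H14N2O4

C11H14N2O4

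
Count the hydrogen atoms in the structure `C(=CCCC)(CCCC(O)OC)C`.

22

Hydrogens are implicit in SMILES; fill each atom to its normal valence:
  5 × C: 2 H each → 10
  3 × C: 3 H each → 9
  2 × C: 1 H each → 2
  1 × C: no H
  1 × O: 1 H
  1 × O: no H
  Total hydrogens = 22.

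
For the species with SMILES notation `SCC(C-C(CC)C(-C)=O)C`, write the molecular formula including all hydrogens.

C9H18OS

Heavy atoms from the SMILES: 9 C, 1 O, 1 S.
Implicit hydrogens by atom environment:
  3 × C: 3 H each → 9
  3 × C: 2 H each → 6
  2 × C: 1 H each → 2
  1 × C: no H
  1 × O: no H
  1 × S: 1 H
  Total hydrogens = 18.
Molecular formula: C9H18OS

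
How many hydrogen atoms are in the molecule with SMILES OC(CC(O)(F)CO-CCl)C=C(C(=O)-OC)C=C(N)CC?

Hydrogens are implicit in SMILES; fill each atom to its normal valence:
  4 × C: 2 H each → 8
  4 × C: no H
  3 × C: 1 H each → 3
  3 × O: no H
  2 × C: 3 H each → 6
  2 × O: 1 H each → 2
  1 × Cl: no H
  1 × F: no H
  1 × N: 2 H
  Total hydrogens = 21.

21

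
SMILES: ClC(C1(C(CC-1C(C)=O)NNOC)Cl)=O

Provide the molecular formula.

C8H12Cl2N2O3

Heavy atoms from the SMILES: 8 C, 2 Cl, 2 N, 3 O.
Implicit hydrogens by atom environment:
  3 × C: no H
  3 × O: no H
  2 × C: 3 H each → 6
  2 × C: 1 H each → 2
  2 × Cl: no H
  2 × N: 1 H each → 2
  1 × C: 2 H
  Total hydrogens = 12.
Molecular formula: C8H12Cl2N2O3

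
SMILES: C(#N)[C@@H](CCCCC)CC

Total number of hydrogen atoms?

Hydrogens are implicit in SMILES; fill each atom to its normal valence:
  5 × C: 2 H each → 10
  2 × C: 3 H each → 6
  1 × C: 1 H
  1 × C: no H
  1 × N: no H
  Total hydrogens = 17.

17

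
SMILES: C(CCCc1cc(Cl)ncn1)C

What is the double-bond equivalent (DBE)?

Molecular formula from the SMILES: C9H13ClN2.
DoU = (2C + 2 + N − H − X)/2 = (2·9 + 2 + 2 − 13 − 1)/2 = 8/2 = 4.
(Structurally: 1 ring(s) + 3 π bond(s) = 4.)

4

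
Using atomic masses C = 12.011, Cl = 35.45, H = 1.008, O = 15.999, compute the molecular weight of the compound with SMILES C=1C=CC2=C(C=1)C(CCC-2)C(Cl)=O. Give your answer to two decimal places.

Molecular formula: C11H11ClO.
M = 11×12.011 + 1×35.45 + 11×1.008 + 1×15.999 = 194.66 g/mol.

194.66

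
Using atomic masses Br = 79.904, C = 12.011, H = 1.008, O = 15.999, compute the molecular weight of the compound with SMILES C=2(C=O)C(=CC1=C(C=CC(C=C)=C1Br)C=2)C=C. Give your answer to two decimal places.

Molecular formula: C15H11BrO.
M = 1×79.904 + 15×12.011 + 11×1.008 + 1×15.999 = 287.16 g/mol.

287.16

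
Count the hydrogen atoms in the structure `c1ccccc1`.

6

Hydrogens are implicit in SMILES; fill each atom to its normal valence:
  6 × C (aromatic): 1 H each → 6
  Total hydrogens = 6.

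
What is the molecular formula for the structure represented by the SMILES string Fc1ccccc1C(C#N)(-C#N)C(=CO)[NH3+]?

C11H9FN3O+

Heavy atoms from the SMILES: 11 C, 1 F, 3 N, 1 O.
Implicit hydrogens by atom environment:
  4 × C (aromatic): 1 H each → 4
  4 × C: no H
  2 × C (aromatic): no H
  2 × N: no H
  1 × C: 1 H
  1 × F: no H
  1 × N (charge +1): 3 H
  1 × O: 1 H
  Total hydrogens = 9.
Net charge +1.
Molecular formula: C11H9FN3O+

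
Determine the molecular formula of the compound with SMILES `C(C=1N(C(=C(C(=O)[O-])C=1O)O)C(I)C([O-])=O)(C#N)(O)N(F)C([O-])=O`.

Heavy atoms from the SMILES: 10 C, 1 F, 1 I, 3 N, 9 O.
Implicit hydrogens by atom environment:
  5 × C: no H
  4 × C (aromatic): no H
  3 × O: 1 H each → 3
  3 × O: no H
  3 × O (charge -1): no H
  2 × N: no H
  1 × C: 1 H
  1 × F: no H
  1 × I: no H
  1 × N (aromatic): no H
  Total hydrogens = 4.
Net charge -3.
Molecular formula: [C10H4FIN3O9]3-

[C10H4FIN3O9]3-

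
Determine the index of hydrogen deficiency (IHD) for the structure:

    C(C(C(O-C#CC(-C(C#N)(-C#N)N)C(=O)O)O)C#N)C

Molecular formula from the SMILES: C12H12N4O4.
DoU = (2C + 2 + N − H − X)/2 = (2·12 + 2 + 4 − 12 − 0)/2 = 18/2 = 9.
(Structurally: 0 ring(s) + 9 π bond(s) = 9.)

9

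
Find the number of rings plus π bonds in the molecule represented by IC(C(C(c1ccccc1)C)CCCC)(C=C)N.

5

Molecular formula from the SMILES: C16H24IN.
DoU = (2C + 2 + N − H − X)/2 = (2·16 + 2 + 1 − 24 − 1)/2 = 10/2 = 5.
(Structurally: 1 ring(s) + 4 π bond(s) = 5.)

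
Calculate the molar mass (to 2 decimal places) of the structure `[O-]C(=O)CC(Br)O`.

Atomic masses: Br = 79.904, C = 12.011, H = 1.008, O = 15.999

167.97

Molecular formula: C3H4BrO3-.
M = 1×79.904 + 3×12.011 + 4×1.008 + 3×15.999 = 167.97 g/mol.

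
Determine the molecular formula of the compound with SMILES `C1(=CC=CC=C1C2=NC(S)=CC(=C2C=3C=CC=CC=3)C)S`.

C18H15NS2

Heavy atoms from the SMILES: 18 C, 1 N, 2 S.
Implicit hydrogens by atom environment:
  10 × C (aromatic): 1 H each → 10
  7 × C (aromatic): no H
  2 × S: 1 H each → 2
  1 × C: 3 H
  1 × N (aromatic): no H
  Total hydrogens = 15.
Molecular formula: C18H15NS2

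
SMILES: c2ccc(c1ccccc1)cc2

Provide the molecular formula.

Heavy atoms from the SMILES: 12 C.
Implicit hydrogens by atom environment:
  10 × C (aromatic): 1 H each → 10
  2 × C (aromatic): no H
  Total hydrogens = 10.
Molecular formula: C12H10

C12H10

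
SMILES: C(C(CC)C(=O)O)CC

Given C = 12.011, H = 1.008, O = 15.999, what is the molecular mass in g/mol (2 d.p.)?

130.19

Molecular formula: C7H14O2.
M = 7×12.011 + 14×1.008 + 2×15.999 = 130.19 g/mol.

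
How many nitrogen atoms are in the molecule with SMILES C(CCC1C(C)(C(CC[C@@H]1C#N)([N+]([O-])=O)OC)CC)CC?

2

The symbol for nitrogen appears 2 times in the SMILES.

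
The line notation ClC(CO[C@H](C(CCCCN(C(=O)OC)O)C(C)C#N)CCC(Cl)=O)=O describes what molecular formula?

C16H24Cl2N2O6

Heavy atoms from the SMILES: 16 C, 2 Cl, 2 N, 6 O.
Implicit hydrogens by atom environment:
  7 × C: 2 H each → 14
  5 × O: no H
  4 × C: no H
  3 × C: 1 H each → 3
  2 × C: 3 H each → 6
  2 × Cl: no H
  2 × N: no H
  1 × O: 1 H
  Total hydrogens = 24.
Molecular formula: C16H24Cl2N2O6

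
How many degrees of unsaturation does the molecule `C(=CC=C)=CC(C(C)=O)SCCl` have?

Molecular formula from the SMILES: C9H11ClOS.
DoU = (2C + 2 + N − H − X)/2 = (2·9 + 2 + 0 − 11 − 1)/2 = 8/2 = 4.
(Structurally: 0 ring(s) + 4 π bond(s) = 4.)

4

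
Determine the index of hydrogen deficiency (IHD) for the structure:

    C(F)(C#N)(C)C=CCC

3

Molecular formula from the SMILES: C7H10FN.
DoU = (2C + 2 + N − H − X)/2 = (2·7 + 2 + 1 − 10 − 1)/2 = 6/2 = 3.
(Structurally: 0 ring(s) + 3 π bond(s) = 3.)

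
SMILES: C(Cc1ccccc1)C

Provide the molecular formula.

Heavy atoms from the SMILES: 9 C.
Implicit hydrogens by atom environment:
  5 × C (aromatic): 1 H each → 5
  2 × C: 2 H each → 4
  1 × C: 3 H
  1 × C (aromatic): no H
  Total hydrogens = 12.
Molecular formula: C9H12

C9H12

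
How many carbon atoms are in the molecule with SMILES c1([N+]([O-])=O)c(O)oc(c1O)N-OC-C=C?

The symbol for carbon appears 7 times in the SMILES. Lowercase c denotes aromatic carbon and counts toward C.

7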